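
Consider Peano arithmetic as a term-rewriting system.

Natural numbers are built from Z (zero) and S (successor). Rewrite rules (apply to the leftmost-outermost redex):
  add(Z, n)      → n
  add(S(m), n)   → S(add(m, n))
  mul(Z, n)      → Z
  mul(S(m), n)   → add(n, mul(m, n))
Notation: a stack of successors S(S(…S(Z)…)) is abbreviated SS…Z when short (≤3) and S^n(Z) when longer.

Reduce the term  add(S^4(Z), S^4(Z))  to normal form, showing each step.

Answer: normal form = S^8(Z)  (in 5 steps)

Derivation:
  start: add(S^4(Z), S^4(Z))
  step 1: S(add(SSSZ, S^4(Z)))
  step 2: S(S(add(SSZ, S^4(Z))))
  step 3: S(S(S(add(SZ, S^4(Z)))))
  step 4: S(S(S(S(add(Z, S^4(Z))))))
  step 5: S^8(Z)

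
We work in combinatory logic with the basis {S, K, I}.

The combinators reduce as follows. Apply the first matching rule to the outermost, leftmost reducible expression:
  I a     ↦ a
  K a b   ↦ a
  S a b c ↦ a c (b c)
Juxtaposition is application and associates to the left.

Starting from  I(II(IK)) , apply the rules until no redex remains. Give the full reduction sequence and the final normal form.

Answer: normal form = K  (in 4 steps)

Working:
  start: I(II(IK))
  step 1: II(IK)
  step 2: I(IK)
  step 3: IK
  step 4: K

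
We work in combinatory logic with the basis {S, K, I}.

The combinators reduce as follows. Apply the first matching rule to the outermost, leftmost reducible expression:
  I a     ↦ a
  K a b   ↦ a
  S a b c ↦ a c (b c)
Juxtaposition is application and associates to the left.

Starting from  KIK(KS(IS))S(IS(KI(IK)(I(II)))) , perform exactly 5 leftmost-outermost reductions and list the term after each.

Answer: after 5 steps: SS(S(I(I(II))))

Derivation:
  start: KIK(KS(IS))S(IS(KI(IK)(I(II))))
  →1  I(KS(IS))S(IS(KI(IK)(I(II))))
  →2  KS(IS)S(IS(KI(IK)(I(II))))
  →3  SS(IS(KI(IK)(I(II))))
  →4  SS(S(KI(IK)(I(II))))
  →5  SS(S(I(I(II))))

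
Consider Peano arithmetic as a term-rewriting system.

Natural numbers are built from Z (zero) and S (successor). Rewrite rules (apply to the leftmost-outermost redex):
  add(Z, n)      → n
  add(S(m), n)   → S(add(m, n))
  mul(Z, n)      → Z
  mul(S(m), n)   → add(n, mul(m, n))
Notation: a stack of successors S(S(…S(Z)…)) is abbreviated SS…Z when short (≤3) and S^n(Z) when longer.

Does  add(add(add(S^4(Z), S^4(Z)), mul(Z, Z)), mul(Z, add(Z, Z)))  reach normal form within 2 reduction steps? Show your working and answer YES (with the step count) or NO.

  start: add(add(add(S^4(Z), S^4(Z)), mul(Z, Z)), mul(Z, add(Z, Z)))
  step 1: add(add(S(add(SSSZ, S^4(Z))), mul(Z, Z)), mul(Z, add(Z, Z)))
  step 2: add(S(add(add(SSSZ, S^4(Z)), mul(Z, Z))), mul(Z, add(Z, Z)))

Answer: NO — after 2 steps the term is add(S(add(add(SSSZ, S^4(Z)), mul(Z, Z))), mul(Z, add(Z, Z))), not yet normal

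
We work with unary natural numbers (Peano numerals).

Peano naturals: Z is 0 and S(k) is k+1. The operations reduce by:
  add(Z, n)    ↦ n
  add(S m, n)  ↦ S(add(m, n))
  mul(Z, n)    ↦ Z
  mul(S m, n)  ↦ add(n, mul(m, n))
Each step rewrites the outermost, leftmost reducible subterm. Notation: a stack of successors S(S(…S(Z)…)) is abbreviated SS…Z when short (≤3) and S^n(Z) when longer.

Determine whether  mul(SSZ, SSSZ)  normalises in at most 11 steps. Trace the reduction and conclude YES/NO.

Answer: YES — reaches normal form S^6(Z) in 11 ≤ 11 steps

Working:
  start: mul(SSZ, SSSZ)
  step 1: add(SSSZ, mul(SZ, SSSZ))
  step 2: S(add(SSZ, mul(SZ, SSSZ)))
  step 3: S(S(add(SZ, mul(SZ, SSSZ))))
  step 4: S(S(S(add(Z, mul(SZ, SSSZ)))))
  step 5: S(S(S(mul(SZ, SSSZ))))
  step 6: S(S(S(add(SSSZ, mul(Z, SSSZ)))))
  step 7: S(S(S(S(add(SSZ, mul(Z, SSSZ))))))
  step 8: S(S(S(S(S(add(SZ, mul(Z, SSSZ)))))))
  step 9: S(S(S(S(S(S(add(Z, mul(Z, SSSZ))))))))
  step 10: S(S(S(S(S(S(mul(Z, SSSZ)))))))
  step 11: S^6(Z)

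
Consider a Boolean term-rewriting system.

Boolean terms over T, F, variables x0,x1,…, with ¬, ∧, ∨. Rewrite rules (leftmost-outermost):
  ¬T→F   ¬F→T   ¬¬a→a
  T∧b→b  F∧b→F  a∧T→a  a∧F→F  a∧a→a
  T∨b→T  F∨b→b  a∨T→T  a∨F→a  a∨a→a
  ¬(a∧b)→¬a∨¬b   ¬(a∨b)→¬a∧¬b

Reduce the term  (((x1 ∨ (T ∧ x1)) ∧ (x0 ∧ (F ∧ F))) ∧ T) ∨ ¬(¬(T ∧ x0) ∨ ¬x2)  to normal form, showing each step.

Answer: normal form = x0 ∧ x2  (in 11 steps)

Derivation:
  start: (((x1 ∨ (T ∧ x1)) ∧ (x0 ∧ (F ∧ F))) ∧ T) ∨ ¬(¬(T ∧ x0) ∨ ¬x2)
  [1] ((x1 ∨ (T ∧ x1)) ∧ (x0 ∧ (F ∧ F))) ∨ ¬(¬(T ∧ x0) ∨ ¬x2)
  [2] ((x1 ∨ x1) ∧ (x0 ∧ (F ∧ F))) ∨ ¬(¬(T ∧ x0) ∨ ¬x2)
  [3] (x1 ∧ (x0 ∧ (F ∧ F))) ∨ ¬(¬(T ∧ x0) ∨ ¬x2)
  [4] (x1 ∧ (x0 ∧ F)) ∨ ¬(¬(T ∧ x0) ∨ ¬x2)
  [5] (x1 ∧ F) ∨ ¬(¬(T ∧ x0) ∨ ¬x2)
  [6] F ∨ ¬(¬(T ∧ x0) ∨ ¬x2)
  [7] ¬(¬(T ∧ x0) ∨ ¬x2)
  [8] ¬¬(T ∧ x0) ∧ ¬¬x2
  [9] (T ∧ x0) ∧ ¬¬x2
  [10] x0 ∧ ¬¬x2
  [11] x0 ∧ x2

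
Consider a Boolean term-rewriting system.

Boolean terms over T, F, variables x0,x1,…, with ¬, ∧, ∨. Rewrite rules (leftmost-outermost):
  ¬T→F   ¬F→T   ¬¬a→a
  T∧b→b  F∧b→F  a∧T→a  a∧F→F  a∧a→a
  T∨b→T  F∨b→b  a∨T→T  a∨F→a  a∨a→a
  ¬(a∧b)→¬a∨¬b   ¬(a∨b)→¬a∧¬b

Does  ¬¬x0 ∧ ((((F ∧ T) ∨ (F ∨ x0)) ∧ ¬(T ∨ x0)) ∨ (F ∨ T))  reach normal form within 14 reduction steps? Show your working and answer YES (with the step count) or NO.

  start: ¬¬x0 ∧ ((((F ∧ T) ∨ (F ∨ x0)) ∧ ¬(T ∨ x0)) ∨ (F ∨ T))
  [1] x0 ∧ ((((F ∧ T) ∨ (F ∨ x0)) ∧ ¬(T ∨ x0)) ∨ (F ∨ T))
  [2] x0 ∧ (((F ∨ (F ∨ x0)) ∧ ¬(T ∨ x0)) ∨ (F ∨ T))
  [3] x0 ∧ (((F ∨ x0) ∧ ¬(T ∨ x0)) ∨ (F ∨ T))
  [4] x0 ∧ ((x0 ∧ ¬(T ∨ x0)) ∨ (F ∨ T))
  [5] x0 ∧ ((x0 ∧ (¬T ∧ ¬x0)) ∨ (F ∨ T))
  [6] x0 ∧ ((x0 ∧ (F ∧ ¬x0)) ∨ (F ∨ T))
  [7] x0 ∧ ((x0 ∧ F) ∨ (F ∨ T))
  [8] x0 ∧ (F ∨ (F ∨ T))
  [9] x0 ∧ (F ∨ T)
  [10] x0 ∧ T
  [11] x0

Answer: YES — reaches normal form x0 in 11 ≤ 14 steps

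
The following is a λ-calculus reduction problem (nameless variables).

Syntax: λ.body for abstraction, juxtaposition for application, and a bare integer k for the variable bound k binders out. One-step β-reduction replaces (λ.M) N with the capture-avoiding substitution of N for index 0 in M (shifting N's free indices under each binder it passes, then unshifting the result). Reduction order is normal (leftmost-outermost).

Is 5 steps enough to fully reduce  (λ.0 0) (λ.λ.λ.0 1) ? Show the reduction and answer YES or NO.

  start: (λ.0 0) (λ.λ.λ.0 1)
  →1  (λ.λ.λ.0 1) (λ.λ.λ.0 1)
  →2  λ.λ.0 1

Answer: YES — reaches normal form λ.λ.0 1 in 2 ≤ 5 steps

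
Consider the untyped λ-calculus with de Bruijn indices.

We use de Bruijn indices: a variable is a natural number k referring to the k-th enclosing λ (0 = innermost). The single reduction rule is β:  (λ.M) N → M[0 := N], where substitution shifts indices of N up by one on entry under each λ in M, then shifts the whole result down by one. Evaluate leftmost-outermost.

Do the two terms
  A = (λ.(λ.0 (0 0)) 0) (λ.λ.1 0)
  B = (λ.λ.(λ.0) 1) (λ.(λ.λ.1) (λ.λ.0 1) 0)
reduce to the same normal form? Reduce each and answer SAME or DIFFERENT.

Term A:
  start: (λ.(λ.0 (0 0)) 0) (λ.λ.1 0)
  step 1: (λ.0 (0 0)) (λ.λ.1 0)
  step 2: (λ.λ.1 0) ((λ.λ.1 0) (λ.λ.1 0))
  step 3: λ.(λ.λ.1 0) (λ.λ.1 0) 0
  step 4: λ.(λ.(λ.λ.1 0) 0) 0
  step 5: λ.(λ.λ.1 0) 0
  step 6: λ.λ.1 0

Term B:
  start: (λ.λ.(λ.0) 1) (λ.(λ.λ.1) (λ.λ.0 1) 0)
  step 1: λ.(λ.0) (λ.(λ.λ.1) (λ.λ.0 1) 0)
  step 2: λ.λ.(λ.λ.1) (λ.λ.0 1) 0
  step 3: λ.λ.(λ.λ.λ.0 1) 0
  step 4: λ.λ.λ.λ.0 1

Answer: DIFFERENT — A ⇓ λ.λ.1 0, B ⇓ λ.λ.λ.λ.0 1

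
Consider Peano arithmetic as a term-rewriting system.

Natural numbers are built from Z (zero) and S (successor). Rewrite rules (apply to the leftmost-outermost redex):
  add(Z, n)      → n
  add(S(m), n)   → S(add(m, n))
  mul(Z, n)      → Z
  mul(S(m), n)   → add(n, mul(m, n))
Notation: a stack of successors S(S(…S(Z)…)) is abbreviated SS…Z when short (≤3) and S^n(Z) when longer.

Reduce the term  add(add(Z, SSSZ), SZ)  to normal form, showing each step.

  start: add(add(Z, SSSZ), SZ)
  [1] add(SSSZ, SZ)
  [2] S(add(SSZ, SZ))
  [3] S(S(add(SZ, SZ)))
  [4] S(S(S(add(Z, SZ))))
  [5] S^4(Z)

Answer: normal form = S^4(Z)  (in 5 steps)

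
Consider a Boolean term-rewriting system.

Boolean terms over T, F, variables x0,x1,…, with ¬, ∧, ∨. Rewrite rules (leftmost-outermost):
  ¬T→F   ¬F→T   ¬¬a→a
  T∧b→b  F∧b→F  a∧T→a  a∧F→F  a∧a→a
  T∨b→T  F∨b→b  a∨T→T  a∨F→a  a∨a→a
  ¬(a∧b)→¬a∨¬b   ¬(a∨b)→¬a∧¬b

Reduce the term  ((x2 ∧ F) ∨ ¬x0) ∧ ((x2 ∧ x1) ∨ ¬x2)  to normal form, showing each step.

  start: ((x2 ∧ F) ∨ ¬x0) ∧ ((x2 ∧ x1) ∨ ¬x2)
  →1  (F ∨ ¬x0) ∧ ((x2 ∧ x1) ∨ ¬x2)
  →2  ¬x0 ∧ ((x2 ∧ x1) ∨ ¬x2)

Answer: normal form = ¬x0 ∧ ((x2 ∧ x1) ∨ ¬x2)  (in 2 steps)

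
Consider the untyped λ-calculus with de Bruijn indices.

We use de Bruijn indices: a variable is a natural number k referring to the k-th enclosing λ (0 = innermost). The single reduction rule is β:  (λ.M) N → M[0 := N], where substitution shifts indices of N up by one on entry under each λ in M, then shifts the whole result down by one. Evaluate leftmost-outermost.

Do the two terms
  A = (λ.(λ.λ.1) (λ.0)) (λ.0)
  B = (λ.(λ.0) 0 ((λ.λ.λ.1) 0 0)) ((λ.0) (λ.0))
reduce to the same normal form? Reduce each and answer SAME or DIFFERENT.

Answer: SAME — A ⇓ λ.λ.0, B ⇓ λ.λ.0

Derivation:
Term A:
  start: (λ.(λ.λ.1) (λ.0)) (λ.0)
  [1] (λ.λ.1) (λ.0)
  [2] λ.λ.0

Term B:
  start: (λ.(λ.0) 0 ((λ.λ.λ.1) 0 0)) ((λ.0) (λ.0))
  [1] (λ.0) ((λ.0) (λ.0)) ((λ.λ.λ.1) ((λ.0) (λ.0)) ((λ.0) (λ.0)))
  [2] (λ.0) (λ.0) ((λ.λ.λ.1) ((λ.0) (λ.0)) ((λ.0) (λ.0)))
  [3] (λ.0) ((λ.λ.λ.1) ((λ.0) (λ.0)) ((λ.0) (λ.0)))
  [4] (λ.λ.λ.1) ((λ.0) (λ.0)) ((λ.0) (λ.0))
  [5] (λ.λ.1) ((λ.0) (λ.0))
  [6] λ.(λ.0) (λ.0)
  [7] λ.λ.0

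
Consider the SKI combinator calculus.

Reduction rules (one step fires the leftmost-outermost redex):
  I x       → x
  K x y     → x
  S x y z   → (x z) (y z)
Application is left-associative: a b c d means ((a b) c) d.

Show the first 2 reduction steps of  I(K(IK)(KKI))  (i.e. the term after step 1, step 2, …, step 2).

Answer: after 2 steps: IK

Working:
  start: I(K(IK)(KKI))
  →1  K(IK)(KKI)
  →2  IK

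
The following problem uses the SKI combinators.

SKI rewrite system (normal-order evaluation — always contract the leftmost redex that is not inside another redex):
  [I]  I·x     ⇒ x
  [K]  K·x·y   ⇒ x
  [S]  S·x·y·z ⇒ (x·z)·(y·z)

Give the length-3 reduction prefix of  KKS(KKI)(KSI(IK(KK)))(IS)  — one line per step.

Answer: after 3 steps: K(IS)

Derivation:
  start: KKS(KKI)(KSI(IK(KK)))(IS)
  step 1: K(KKI)(KSI(IK(KK)))(IS)
  step 2: KKI(IS)
  step 3: K(IS)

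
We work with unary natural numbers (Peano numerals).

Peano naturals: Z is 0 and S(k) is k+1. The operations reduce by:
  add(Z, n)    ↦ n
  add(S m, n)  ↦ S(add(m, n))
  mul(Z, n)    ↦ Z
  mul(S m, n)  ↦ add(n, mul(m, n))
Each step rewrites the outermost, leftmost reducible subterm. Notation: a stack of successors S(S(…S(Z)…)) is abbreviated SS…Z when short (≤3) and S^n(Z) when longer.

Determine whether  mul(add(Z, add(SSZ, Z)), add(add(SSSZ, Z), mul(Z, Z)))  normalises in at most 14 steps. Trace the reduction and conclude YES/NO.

Answer: NO — after 14 steps the term is S(S(S(add(mul(Z, Z), mul(add(SZ, Z), add(add(SSSZ, Z), mul(Z, Z))))))), not yet normal

Working:
  start: mul(add(Z, add(SSZ, Z)), add(add(SSSZ, Z), mul(Z, Z)))
  [1] mul(add(SSZ, Z), add(add(SSSZ, Z), mul(Z, Z)))
  [2] mul(S(add(SZ, Z)), add(add(SSSZ, Z), mul(Z, Z)))
  [3] add(add(add(SSSZ, Z), mul(Z, Z)), mul(add(SZ, Z), add(add(SSSZ, Z), mul(Z, Z))))
  [4] add(add(S(add(SSZ, Z)), mul(Z, Z)), mul(add(SZ, Z), add(add(SSSZ, Z), mul(Z, Z))))
  [5] add(S(add(add(SSZ, Z), mul(Z, Z))), mul(add(SZ, Z), add(add(SSSZ, Z), mul(Z, Z))))
  [6] S(add(add(add(SSZ, Z), mul(Z, Z)), mul(add(SZ, Z), add(add(SSSZ, Z), mul(Z, Z)))))
  [7] S(add(add(S(add(SZ, Z)), mul(Z, Z)), mul(add(SZ, Z), add(add(SSSZ, Z), mul(Z, Z)))))
  [8] S(add(S(add(add(SZ, Z), mul(Z, Z))), mul(add(SZ, Z), add(add(SSSZ, Z), mul(Z, Z)))))
  [9] S(S(add(add(add(SZ, Z), mul(Z, Z)), mul(add(SZ, Z), add(add(SSSZ, Z), mul(Z, Z))))))
  [10] S(S(add(add(S(add(Z, Z)), mul(Z, Z)), mul(add(SZ, Z), add(add(SSSZ, Z), mul(Z, Z))))))
  [11] S(S(add(S(add(add(Z, Z), mul(Z, Z))), mul(add(SZ, Z), add(add(SSSZ, Z), mul(Z, Z))))))
  [12] S(S(S(add(add(add(Z, Z), mul(Z, Z)), mul(add(SZ, Z), add(add(SSSZ, Z), mul(Z, Z)))))))
  [13] S(S(S(add(add(Z, mul(Z, Z)), mul(add(SZ, Z), add(add(SSSZ, Z), mul(Z, Z)))))))
  [14] S(S(S(add(mul(Z, Z), mul(add(SZ, Z), add(add(SSSZ, Z), mul(Z, Z)))))))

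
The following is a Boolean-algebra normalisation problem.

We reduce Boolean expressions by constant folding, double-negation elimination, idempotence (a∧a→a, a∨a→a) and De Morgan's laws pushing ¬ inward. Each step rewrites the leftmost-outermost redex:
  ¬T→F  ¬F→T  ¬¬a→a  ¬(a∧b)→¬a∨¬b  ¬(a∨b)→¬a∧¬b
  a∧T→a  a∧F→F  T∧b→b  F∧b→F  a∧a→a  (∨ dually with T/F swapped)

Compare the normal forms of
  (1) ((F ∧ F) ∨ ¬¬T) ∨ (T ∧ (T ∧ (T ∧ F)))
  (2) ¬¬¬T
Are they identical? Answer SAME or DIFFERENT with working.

Answer: DIFFERENT — A ⇓ T, B ⇓ F

Working:
Term A:
  start: ((F ∧ F) ∨ ¬¬T) ∨ (T ∧ (T ∧ (T ∧ F)))
  →1  (F ∨ ¬¬T) ∨ (T ∧ (T ∧ (T ∧ F)))
  →2  ¬¬T ∨ (T ∧ (T ∧ (T ∧ F)))
  →3  T ∨ (T ∧ (T ∧ (T ∧ F)))
  →4  T

Term B:
  start: ¬¬¬T
  →1  ¬T
  →2  F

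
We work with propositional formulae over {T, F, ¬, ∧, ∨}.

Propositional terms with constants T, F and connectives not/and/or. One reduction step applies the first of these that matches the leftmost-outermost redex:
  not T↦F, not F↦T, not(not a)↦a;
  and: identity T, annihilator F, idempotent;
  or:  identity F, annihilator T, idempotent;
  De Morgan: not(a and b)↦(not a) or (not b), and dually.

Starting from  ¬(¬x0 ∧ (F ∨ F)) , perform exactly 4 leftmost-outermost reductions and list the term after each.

  start: ¬(¬x0 ∧ (F ∨ F))
  →1  ¬¬x0 ∨ ¬(F ∨ F)
  →2  x0 ∨ ¬(F ∨ F)
  →3  x0 ∨ (¬F ∧ ¬F)
  →4  x0 ∨ ¬F

Answer: after 4 steps: x0 ∨ ¬F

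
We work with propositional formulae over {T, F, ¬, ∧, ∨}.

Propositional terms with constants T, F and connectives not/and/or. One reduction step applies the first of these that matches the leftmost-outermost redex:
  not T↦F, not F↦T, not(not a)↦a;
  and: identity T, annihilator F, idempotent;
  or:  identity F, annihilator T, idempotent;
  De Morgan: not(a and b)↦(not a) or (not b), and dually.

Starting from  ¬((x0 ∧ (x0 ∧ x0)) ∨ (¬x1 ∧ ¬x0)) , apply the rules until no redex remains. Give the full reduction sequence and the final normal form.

Answer: normal form = ¬x0 ∧ (x1 ∨ x0)  (in 8 steps)

Reduction:
  start: ¬((x0 ∧ (x0 ∧ x0)) ∨ (¬x1 ∧ ¬x0))
  →1  ¬(x0 ∧ (x0 ∧ x0)) ∧ ¬(¬x1 ∧ ¬x0)
  →2  (¬x0 ∨ ¬(x0 ∧ x0)) ∧ ¬(¬x1 ∧ ¬x0)
  →3  (¬x0 ∨ (¬x0 ∨ ¬x0)) ∧ ¬(¬x1 ∧ ¬x0)
  →4  (¬x0 ∨ ¬x0) ∧ ¬(¬x1 ∧ ¬x0)
  →5  ¬x0 ∧ ¬(¬x1 ∧ ¬x0)
  →6  ¬x0 ∧ (¬¬x1 ∨ ¬¬x0)
  →7  ¬x0 ∧ (x1 ∨ ¬¬x0)
  →8  ¬x0 ∧ (x1 ∨ x0)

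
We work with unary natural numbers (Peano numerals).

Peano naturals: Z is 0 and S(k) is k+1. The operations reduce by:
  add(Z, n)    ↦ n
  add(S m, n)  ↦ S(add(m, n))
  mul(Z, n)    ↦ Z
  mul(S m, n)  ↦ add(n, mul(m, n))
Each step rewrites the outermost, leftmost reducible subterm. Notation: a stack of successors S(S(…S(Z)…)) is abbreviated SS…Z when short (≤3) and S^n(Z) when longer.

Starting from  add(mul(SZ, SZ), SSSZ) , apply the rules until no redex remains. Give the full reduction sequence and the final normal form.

Answer: normal form = S^4(Z)  (in 6 steps)

Derivation:
  start: add(mul(SZ, SZ), SSSZ)
  [1] add(add(SZ, mul(Z, SZ)), SSSZ)
  [2] add(S(add(Z, mul(Z, SZ))), SSSZ)
  [3] S(add(add(Z, mul(Z, SZ)), SSSZ))
  [4] S(add(mul(Z, SZ), SSSZ))
  [5] S(add(Z, SSSZ))
  [6] S^4(Z)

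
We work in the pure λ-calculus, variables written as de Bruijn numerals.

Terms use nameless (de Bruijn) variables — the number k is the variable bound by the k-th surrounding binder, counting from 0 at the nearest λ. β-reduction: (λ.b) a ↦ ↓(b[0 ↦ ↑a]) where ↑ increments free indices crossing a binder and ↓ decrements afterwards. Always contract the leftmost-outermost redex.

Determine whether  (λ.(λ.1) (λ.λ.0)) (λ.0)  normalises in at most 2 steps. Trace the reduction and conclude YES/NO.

  start: (λ.(λ.1) (λ.λ.0)) (λ.0)
  step 1: (λ.λ.0) (λ.λ.0)
  step 2: λ.0

Answer: YES — reaches normal form λ.0 in 2 ≤ 2 steps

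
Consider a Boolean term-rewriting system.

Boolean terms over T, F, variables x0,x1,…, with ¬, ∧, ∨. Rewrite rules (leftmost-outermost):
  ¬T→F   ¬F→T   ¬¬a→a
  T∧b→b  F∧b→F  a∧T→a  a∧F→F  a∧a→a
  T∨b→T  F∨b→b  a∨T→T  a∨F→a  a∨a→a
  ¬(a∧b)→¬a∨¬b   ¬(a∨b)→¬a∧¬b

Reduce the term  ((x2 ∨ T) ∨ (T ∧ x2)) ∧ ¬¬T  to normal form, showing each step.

Answer: normal form = T  (in 4 steps)

Derivation:
  start: ((x2 ∨ T) ∨ (T ∧ x2)) ∧ ¬¬T
  →1  (T ∨ (T ∧ x2)) ∧ ¬¬T
  →2  T ∧ ¬¬T
  →3  ¬¬T
  →4  T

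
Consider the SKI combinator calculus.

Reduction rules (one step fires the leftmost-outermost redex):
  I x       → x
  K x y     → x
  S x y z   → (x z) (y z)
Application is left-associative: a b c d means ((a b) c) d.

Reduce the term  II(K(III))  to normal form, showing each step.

Answer: normal form = KI  (in 4 steps)

Working:
  start: II(K(III))
  [1] I(K(III))
  [2] K(III)
  [3] K(II)
  [4] KI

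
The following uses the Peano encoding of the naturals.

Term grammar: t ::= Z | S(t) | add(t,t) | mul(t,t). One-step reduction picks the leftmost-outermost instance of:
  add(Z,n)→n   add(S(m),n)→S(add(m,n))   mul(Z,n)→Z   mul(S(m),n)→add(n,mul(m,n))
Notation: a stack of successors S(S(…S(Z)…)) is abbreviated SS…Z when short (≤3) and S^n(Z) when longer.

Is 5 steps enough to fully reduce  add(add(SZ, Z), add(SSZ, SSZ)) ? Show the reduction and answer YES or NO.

  start: add(add(SZ, Z), add(SSZ, SSZ))
  step 1: add(S(add(Z, Z)), add(SSZ, SSZ))
  step 2: S(add(add(Z, Z), add(SSZ, SSZ)))
  step 3: S(add(Z, add(SSZ, SSZ)))
  step 4: S(add(SSZ, SSZ))
  step 5: S(S(add(SZ, SSZ)))

Answer: NO — after 5 steps the term is S(S(add(SZ, SSZ))), not yet normal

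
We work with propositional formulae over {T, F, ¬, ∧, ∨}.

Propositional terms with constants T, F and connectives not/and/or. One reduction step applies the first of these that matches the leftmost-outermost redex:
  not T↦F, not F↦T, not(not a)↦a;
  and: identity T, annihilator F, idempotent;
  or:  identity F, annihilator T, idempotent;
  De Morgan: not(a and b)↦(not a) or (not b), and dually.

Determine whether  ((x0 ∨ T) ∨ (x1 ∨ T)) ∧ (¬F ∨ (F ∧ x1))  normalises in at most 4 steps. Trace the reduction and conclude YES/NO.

Answer: NO — after 4 steps the term is T ∨ (F ∧ x1), not yet normal

Working:
  start: ((x0 ∨ T) ∨ (x1 ∨ T)) ∧ (¬F ∨ (F ∧ x1))
  [1] (T ∨ (x1 ∨ T)) ∧ (¬F ∨ (F ∧ x1))
  [2] T ∧ (¬F ∨ (F ∧ x1))
  [3] ¬F ∨ (F ∧ x1)
  [4] T ∨ (F ∧ x1)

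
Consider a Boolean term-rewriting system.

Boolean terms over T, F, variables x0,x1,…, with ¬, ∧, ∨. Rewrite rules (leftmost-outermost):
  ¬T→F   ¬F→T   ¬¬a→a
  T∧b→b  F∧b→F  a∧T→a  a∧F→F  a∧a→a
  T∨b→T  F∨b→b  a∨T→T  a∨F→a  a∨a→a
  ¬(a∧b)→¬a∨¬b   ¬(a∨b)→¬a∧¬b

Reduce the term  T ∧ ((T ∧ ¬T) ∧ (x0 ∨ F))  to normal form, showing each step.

Answer: normal form = F  (in 4 steps)

Reduction:
  start: T ∧ ((T ∧ ¬T) ∧ (x0 ∨ F))
  [1] (T ∧ ¬T) ∧ (x0 ∨ F)
  [2] ¬T ∧ (x0 ∨ F)
  [3] F ∧ (x0 ∨ F)
  [4] F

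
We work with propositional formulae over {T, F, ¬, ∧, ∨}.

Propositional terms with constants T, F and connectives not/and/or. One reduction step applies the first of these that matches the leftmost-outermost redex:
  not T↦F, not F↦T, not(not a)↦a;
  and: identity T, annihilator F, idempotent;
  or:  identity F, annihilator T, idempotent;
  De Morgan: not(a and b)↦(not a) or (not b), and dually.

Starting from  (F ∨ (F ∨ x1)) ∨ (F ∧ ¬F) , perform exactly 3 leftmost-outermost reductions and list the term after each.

Answer: after 3 steps: x1 ∨ F

Reduction:
  start: (F ∨ (F ∨ x1)) ∨ (F ∧ ¬F)
  [1] (F ∨ x1) ∨ (F ∧ ¬F)
  [2] x1 ∨ (F ∧ ¬F)
  [3] x1 ∨ F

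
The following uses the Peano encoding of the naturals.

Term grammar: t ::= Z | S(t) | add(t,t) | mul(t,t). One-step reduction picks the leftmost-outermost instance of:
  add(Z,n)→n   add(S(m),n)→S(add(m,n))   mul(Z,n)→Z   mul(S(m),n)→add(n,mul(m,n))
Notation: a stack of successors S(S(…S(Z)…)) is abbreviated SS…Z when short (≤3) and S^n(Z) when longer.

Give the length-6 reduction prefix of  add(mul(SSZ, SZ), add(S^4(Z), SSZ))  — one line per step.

  start: add(mul(SSZ, SZ), add(S^4(Z), SSZ))
  step 1: add(add(SZ, mul(SZ, SZ)), add(S^4(Z), SSZ))
  step 2: add(S(add(Z, mul(SZ, SZ))), add(S^4(Z), SSZ))
  step 3: S(add(add(Z, mul(SZ, SZ)), add(S^4(Z), SSZ)))
  step 4: S(add(mul(SZ, SZ), add(S^4(Z), SSZ)))
  step 5: S(add(add(SZ, mul(Z, SZ)), add(S^4(Z), SSZ)))
  step 6: S(add(S(add(Z, mul(Z, SZ))), add(S^4(Z), SSZ)))

Answer: after 6 steps: S(add(S(add(Z, mul(Z, SZ))), add(S^4(Z), SSZ)))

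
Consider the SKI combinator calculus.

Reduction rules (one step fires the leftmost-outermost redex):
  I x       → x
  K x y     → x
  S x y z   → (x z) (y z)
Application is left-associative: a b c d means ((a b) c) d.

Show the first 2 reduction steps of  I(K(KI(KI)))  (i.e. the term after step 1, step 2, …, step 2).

Answer: after 2 steps: KI

Working:
  start: I(K(KI(KI)))
  step 1: K(KI(KI))
  step 2: KI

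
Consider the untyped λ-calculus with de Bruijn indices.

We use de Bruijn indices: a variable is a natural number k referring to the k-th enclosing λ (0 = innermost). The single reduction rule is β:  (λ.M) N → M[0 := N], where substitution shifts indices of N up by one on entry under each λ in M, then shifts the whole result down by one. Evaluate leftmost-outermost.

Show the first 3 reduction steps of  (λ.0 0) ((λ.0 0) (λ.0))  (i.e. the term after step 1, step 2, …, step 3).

  start: (λ.0 0) ((λ.0 0) (λ.0))
  [1] (λ.0 0) (λ.0) ((λ.0 0) (λ.0))
  [2] (λ.0) (λ.0) ((λ.0 0) (λ.0))
  [3] (λ.0) ((λ.0 0) (λ.0))

Answer: after 3 steps: (λ.0) ((λ.0 0) (λ.0))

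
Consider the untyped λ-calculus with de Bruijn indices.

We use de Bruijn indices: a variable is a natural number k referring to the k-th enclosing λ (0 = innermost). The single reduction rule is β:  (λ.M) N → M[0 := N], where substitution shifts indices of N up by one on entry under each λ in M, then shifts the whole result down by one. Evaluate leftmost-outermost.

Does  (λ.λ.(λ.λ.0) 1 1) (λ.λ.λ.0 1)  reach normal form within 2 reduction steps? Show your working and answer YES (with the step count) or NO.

  start: (λ.λ.(λ.λ.0) 1 1) (λ.λ.λ.0 1)
  step 1: λ.(λ.λ.0) (λ.λ.λ.0 1) (λ.λ.λ.0 1)
  step 2: λ.(λ.0) (λ.λ.λ.0 1)

Answer: NO — after 2 steps the term is λ.(λ.0) (λ.λ.λ.0 1), not yet normal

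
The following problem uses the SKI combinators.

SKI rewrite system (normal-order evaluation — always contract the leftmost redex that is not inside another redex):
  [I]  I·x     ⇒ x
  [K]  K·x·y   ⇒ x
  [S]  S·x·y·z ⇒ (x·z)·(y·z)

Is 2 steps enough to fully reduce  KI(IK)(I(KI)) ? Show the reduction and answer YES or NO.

  start: KI(IK)(I(KI))
  [1] I(I(KI))
  [2] I(KI)

Answer: NO — after 2 steps the term is I(KI), not yet normal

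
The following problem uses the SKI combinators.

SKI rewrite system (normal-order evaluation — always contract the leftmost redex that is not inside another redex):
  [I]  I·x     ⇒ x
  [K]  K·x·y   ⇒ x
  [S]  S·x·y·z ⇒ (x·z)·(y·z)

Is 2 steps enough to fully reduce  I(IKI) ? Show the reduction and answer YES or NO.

  start: I(IKI)
  [1] IKI
  [2] KI

Answer: YES — reaches normal form KI in 2 ≤ 2 steps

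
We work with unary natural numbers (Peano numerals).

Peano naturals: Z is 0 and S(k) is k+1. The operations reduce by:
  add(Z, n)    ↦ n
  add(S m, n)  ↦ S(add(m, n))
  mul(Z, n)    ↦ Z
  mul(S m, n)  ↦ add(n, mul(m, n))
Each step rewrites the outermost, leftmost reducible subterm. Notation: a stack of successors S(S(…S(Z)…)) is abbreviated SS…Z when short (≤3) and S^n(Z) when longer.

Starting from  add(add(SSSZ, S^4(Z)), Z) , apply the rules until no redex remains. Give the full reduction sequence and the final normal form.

Answer: normal form = S^7(Z)  (in 12 steps)

Working:
  start: add(add(SSSZ, S^4(Z)), Z)
  step 1: add(S(add(SSZ, S^4(Z))), Z)
  step 2: S(add(add(SSZ, S^4(Z)), Z))
  step 3: S(add(S(add(SZ, S^4(Z))), Z))
  step 4: S(S(add(add(SZ, S^4(Z)), Z)))
  step 5: S(S(add(S(add(Z, S^4(Z))), Z)))
  step 6: S(S(S(add(add(Z, S^4(Z)), Z))))
  step 7: S(S(S(add(S^4(Z), Z))))
  step 8: S(S(S(S(add(SSSZ, Z)))))
  step 9: S(S(S(S(S(add(SSZ, Z))))))
  step 10: S(S(S(S(S(S(add(SZ, Z)))))))
  step 11: S(S(S(S(S(S(S(add(Z, Z))))))))
  step 12: S^7(Z)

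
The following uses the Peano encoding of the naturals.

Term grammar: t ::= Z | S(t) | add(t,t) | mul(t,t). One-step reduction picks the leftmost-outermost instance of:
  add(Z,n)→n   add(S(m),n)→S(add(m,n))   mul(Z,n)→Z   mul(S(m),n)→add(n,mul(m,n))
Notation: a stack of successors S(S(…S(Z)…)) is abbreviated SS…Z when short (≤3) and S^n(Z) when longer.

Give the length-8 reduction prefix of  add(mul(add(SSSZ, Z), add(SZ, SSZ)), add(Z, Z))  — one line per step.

  start: add(mul(add(SSSZ, Z), add(SZ, SSZ)), add(Z, Z))
  →1  add(mul(S(add(SSZ, Z)), add(SZ, SSZ)), add(Z, Z))
  →2  add(add(add(SZ, SSZ), mul(add(SSZ, Z), add(SZ, SSZ))), add(Z, Z))
  →3  add(add(S(add(Z, SSZ)), mul(add(SSZ, Z), add(SZ, SSZ))), add(Z, Z))
  →4  add(S(add(add(Z, SSZ), mul(add(SSZ, Z), add(SZ, SSZ)))), add(Z, Z))
  →5  S(add(add(add(Z, SSZ), mul(add(SSZ, Z), add(SZ, SSZ))), add(Z, Z)))
  →6  S(add(add(SSZ, mul(add(SSZ, Z), add(SZ, SSZ))), add(Z, Z)))
  →7  S(add(S(add(SZ, mul(add(SSZ, Z), add(SZ, SSZ)))), add(Z, Z)))
  →8  S(S(add(add(SZ, mul(add(SSZ, Z), add(SZ, SSZ))), add(Z, Z))))

Answer: after 8 steps: S(S(add(add(SZ, mul(add(SSZ, Z), add(SZ, SSZ))), add(Z, Z))))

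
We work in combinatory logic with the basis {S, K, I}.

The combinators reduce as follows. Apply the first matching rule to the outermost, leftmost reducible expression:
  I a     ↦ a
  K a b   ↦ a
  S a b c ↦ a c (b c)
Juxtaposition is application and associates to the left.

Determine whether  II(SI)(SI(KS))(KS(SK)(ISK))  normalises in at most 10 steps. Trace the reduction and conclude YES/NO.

Answer: NO — after 10 steps the term is S(SK)(S(SK)(KS(KS(SK)(ISK)))), not yet normal

Reduction:
  start: II(SI)(SI(KS))(KS(SK)(ISK))
  →1  I(SI)(SI(KS))(KS(SK)(ISK))
  →2  SI(SI(KS))(KS(SK)(ISK))
  →3  I(KS(SK)(ISK))(SI(KS)(KS(SK)(ISK)))
  →4  KS(SK)(ISK)(SI(KS)(KS(SK)(ISK)))
  →5  S(ISK)(SI(KS)(KS(SK)(ISK)))
  →6  S(SK)(SI(KS)(KS(SK)(ISK)))
  →7  S(SK)(I(KS(SK)(ISK))(KS(KS(SK)(ISK))))
  →8  S(SK)(KS(SK)(ISK)(KS(KS(SK)(ISK))))
  →9  S(SK)(S(ISK)(KS(KS(SK)(ISK))))
  →10  S(SK)(S(SK)(KS(KS(SK)(ISK))))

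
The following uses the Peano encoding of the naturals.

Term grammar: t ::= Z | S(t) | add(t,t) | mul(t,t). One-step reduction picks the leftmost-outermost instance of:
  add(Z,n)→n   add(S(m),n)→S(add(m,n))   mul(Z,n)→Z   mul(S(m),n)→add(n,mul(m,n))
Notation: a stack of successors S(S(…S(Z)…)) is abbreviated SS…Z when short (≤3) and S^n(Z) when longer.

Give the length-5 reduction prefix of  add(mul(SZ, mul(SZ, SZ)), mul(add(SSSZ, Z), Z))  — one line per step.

Answer: after 5 steps: S(add(add(add(Z, mul(Z, SZ)), mul(Z, mul(SZ, SZ))), mul(add(SSSZ, Z), Z)))

Reduction:
  start: add(mul(SZ, mul(SZ, SZ)), mul(add(SSSZ, Z), Z))
  →1  add(add(mul(SZ, SZ), mul(Z, mul(SZ, SZ))), mul(add(SSSZ, Z), Z))
  →2  add(add(add(SZ, mul(Z, SZ)), mul(Z, mul(SZ, SZ))), mul(add(SSSZ, Z), Z))
  →3  add(add(S(add(Z, mul(Z, SZ))), mul(Z, mul(SZ, SZ))), mul(add(SSSZ, Z), Z))
  →4  add(S(add(add(Z, mul(Z, SZ)), mul(Z, mul(SZ, SZ)))), mul(add(SSSZ, Z), Z))
  →5  S(add(add(add(Z, mul(Z, SZ)), mul(Z, mul(SZ, SZ))), mul(add(SSSZ, Z), Z)))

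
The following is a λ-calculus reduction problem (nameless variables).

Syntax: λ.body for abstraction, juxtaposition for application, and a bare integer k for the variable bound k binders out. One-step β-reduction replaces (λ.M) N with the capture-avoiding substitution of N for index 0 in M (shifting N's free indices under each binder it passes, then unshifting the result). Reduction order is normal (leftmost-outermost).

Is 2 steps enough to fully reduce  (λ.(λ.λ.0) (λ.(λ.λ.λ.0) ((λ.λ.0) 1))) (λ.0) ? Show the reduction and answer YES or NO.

  start: (λ.(λ.λ.0) (λ.(λ.λ.λ.0) ((λ.λ.0) 1))) (λ.0)
  [1] (λ.λ.0) (λ.(λ.λ.λ.0) ((λ.λ.0) (λ.0)))
  [2] λ.0

Answer: YES — reaches normal form λ.0 in 2 ≤ 2 steps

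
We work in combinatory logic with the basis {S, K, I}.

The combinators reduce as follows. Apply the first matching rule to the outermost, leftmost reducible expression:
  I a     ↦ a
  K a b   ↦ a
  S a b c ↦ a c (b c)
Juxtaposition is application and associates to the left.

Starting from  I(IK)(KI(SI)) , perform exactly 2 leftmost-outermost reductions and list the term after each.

  start: I(IK)(KI(SI))
  step 1: IK(KI(SI))
  step 2: K(KI(SI))

Answer: after 2 steps: K(KI(SI))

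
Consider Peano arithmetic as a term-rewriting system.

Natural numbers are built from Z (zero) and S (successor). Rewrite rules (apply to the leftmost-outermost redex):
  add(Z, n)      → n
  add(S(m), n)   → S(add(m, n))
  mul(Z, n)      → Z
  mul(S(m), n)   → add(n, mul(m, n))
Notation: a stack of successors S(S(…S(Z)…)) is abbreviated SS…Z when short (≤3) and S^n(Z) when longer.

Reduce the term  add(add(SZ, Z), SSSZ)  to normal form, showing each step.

  start: add(add(SZ, Z), SSSZ)
  →1  add(S(add(Z, Z)), SSSZ)
  →2  S(add(add(Z, Z), SSSZ))
  →3  S(add(Z, SSSZ))
  →4  S^4(Z)

Answer: normal form = S^4(Z)  (in 4 steps)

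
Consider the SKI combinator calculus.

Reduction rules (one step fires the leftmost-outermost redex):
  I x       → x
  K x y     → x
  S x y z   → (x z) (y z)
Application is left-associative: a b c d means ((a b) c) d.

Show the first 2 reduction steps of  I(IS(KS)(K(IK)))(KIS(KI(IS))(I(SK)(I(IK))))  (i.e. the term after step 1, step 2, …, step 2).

Answer: after 2 steps: S(KS)(K(IK))(KIS(KI(IS))(I(SK)(I(IK))))

Derivation:
  start: I(IS(KS)(K(IK)))(KIS(KI(IS))(I(SK)(I(IK))))
  [1] IS(KS)(K(IK))(KIS(KI(IS))(I(SK)(I(IK))))
  [2] S(KS)(K(IK))(KIS(KI(IS))(I(SK)(I(IK))))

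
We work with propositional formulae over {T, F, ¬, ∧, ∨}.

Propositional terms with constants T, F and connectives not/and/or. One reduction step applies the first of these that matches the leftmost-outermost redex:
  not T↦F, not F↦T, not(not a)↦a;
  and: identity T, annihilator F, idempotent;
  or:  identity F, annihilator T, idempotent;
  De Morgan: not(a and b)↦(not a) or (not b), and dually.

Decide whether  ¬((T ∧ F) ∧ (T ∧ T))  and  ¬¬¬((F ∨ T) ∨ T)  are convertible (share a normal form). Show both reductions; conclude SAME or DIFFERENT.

Term A:
  start: ¬((T ∧ F) ∧ (T ∧ T))
  step 1: ¬(T ∧ F) ∨ ¬(T ∧ T)
  step 2: (¬T ∨ ¬F) ∨ ¬(T ∧ T)
  step 3: (F ∨ ¬F) ∨ ¬(T ∧ T)
  step 4: ¬F ∨ ¬(T ∧ T)
  step 5: T ∨ ¬(T ∧ T)
  step 6: T

Term B:
  start: ¬¬¬((F ∨ T) ∨ T)
  step 1: ¬((F ∨ T) ∨ T)
  step 2: ¬(F ∨ T) ∧ ¬T
  step 3: (¬F ∧ ¬T) ∧ ¬T
  step 4: (T ∧ ¬T) ∧ ¬T
  step 5: ¬T ∧ ¬T
  step 6: ¬T
  step 7: F

Answer: DIFFERENT — A ⇓ T, B ⇓ F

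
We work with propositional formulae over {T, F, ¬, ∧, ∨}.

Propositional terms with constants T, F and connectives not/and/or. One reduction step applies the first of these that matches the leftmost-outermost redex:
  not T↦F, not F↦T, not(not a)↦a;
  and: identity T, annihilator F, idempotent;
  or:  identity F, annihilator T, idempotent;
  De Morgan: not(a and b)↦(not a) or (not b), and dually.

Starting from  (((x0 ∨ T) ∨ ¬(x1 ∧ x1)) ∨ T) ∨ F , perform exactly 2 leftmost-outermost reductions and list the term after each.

Answer: after 2 steps: T

Derivation:
  start: (((x0 ∨ T) ∨ ¬(x1 ∧ x1)) ∨ T) ∨ F
  step 1: ((x0 ∨ T) ∨ ¬(x1 ∧ x1)) ∨ T
  step 2: T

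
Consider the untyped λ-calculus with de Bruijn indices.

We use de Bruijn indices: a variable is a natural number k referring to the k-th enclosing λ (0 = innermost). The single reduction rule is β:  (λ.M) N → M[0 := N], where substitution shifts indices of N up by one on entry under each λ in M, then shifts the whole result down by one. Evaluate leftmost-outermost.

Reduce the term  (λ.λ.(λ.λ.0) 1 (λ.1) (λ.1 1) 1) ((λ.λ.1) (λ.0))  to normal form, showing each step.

Answer: normal form = λ.0 (λ.λ.0)  (in 5 steps)

Reduction:
  start: (λ.λ.(λ.λ.0) 1 (λ.1) (λ.1 1) 1) ((λ.λ.1) (λ.0))
  →1  λ.(λ.λ.0) ((λ.λ.1) (λ.0)) (λ.1) (λ.1 1) ((λ.λ.1) (λ.0))
  →2  λ.(λ.0) (λ.1) (λ.1 1) ((λ.λ.1) (λ.0))
  →3  λ.(λ.1) (λ.1 1) ((λ.λ.1) (λ.0))
  →4  λ.0 ((λ.λ.1) (λ.0))
  →5  λ.0 (λ.λ.0)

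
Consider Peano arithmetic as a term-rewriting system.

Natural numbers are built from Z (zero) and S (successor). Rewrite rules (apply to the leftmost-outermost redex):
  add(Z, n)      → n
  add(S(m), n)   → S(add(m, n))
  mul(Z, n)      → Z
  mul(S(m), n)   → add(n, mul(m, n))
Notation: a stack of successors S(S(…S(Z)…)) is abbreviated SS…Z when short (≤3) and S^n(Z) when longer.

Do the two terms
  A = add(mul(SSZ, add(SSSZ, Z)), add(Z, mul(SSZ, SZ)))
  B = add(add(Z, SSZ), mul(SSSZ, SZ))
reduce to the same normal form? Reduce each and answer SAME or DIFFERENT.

Answer: DIFFERENT — A ⇓ S^8(Z), B ⇓ S^5(Z)

Working:
Term A:
  start: add(mul(SSZ, add(SSSZ, Z)), add(Z, mul(SSZ, SZ)))
  step 1: add(add(add(SSSZ, Z), mul(SZ, add(SSSZ, Z))), add(Z, mul(SSZ, SZ)))
  step 2: add(add(S(add(SSZ, Z)), mul(SZ, add(SSSZ, Z))), add(Z, mul(SSZ, SZ)))
  step 3: add(S(add(add(SSZ, Z), mul(SZ, add(SSSZ, Z)))), add(Z, mul(SSZ, SZ)))
  step 4: S(add(add(add(SSZ, Z), mul(SZ, add(SSSZ, Z))), add(Z, mul(SSZ, SZ))))
  step 5: S(add(add(S(add(SZ, Z)), mul(SZ, add(SSSZ, Z))), add(Z, mul(SSZ, SZ))))
  step 6: S(add(S(add(add(SZ, Z), mul(SZ, add(SSSZ, Z)))), add(Z, mul(SSZ, SZ))))
  step 7: S(S(add(add(add(SZ, Z), mul(SZ, add(SSSZ, Z))), add(Z, mul(SSZ, SZ)))))
  step 8: S(S(add(add(S(add(Z, Z)), mul(SZ, add(SSSZ, Z))), add(Z, mul(SSZ, SZ)))))
  step 9: S(S(add(S(add(add(Z, Z), mul(SZ, add(SSSZ, Z)))), add(Z, mul(SSZ, SZ)))))
  step 10: S(S(S(add(add(add(Z, Z), mul(SZ, add(SSSZ, Z))), add(Z, mul(SSZ, SZ))))))
  step 11: S(S(S(add(add(Z, mul(SZ, add(SSSZ, Z))), add(Z, mul(SSZ, SZ))))))
  step 12: S(S(S(add(mul(SZ, add(SSSZ, Z)), add(Z, mul(SSZ, SZ))))))
  step 13: S(S(S(add(add(add(SSSZ, Z), mul(Z, add(SSSZ, Z))), add(Z, mul(SSZ, SZ))))))
  step 14: S(S(S(add(add(S(add(SSZ, Z)), mul(Z, add(SSSZ, Z))), add(Z, mul(SSZ, SZ))))))
  step 15: S(S(S(add(S(add(add(SSZ, Z), mul(Z, add(SSSZ, Z)))), add(Z, mul(SSZ, SZ))))))
  step 16: S(S(S(S(add(add(add(SSZ, Z), mul(Z, add(SSSZ, Z))), add(Z, mul(SSZ, SZ)))))))
  step 17: S(S(S(S(add(add(S(add(SZ, Z)), mul(Z, add(SSSZ, Z))), add(Z, mul(SSZ, SZ)))))))
  step 18: S(S(S(S(add(S(add(add(SZ, Z), mul(Z, add(SSSZ, Z)))), add(Z, mul(SSZ, SZ)))))))
  step 19: S(S(S(S(S(add(add(add(SZ, Z), mul(Z, add(SSSZ, Z))), add(Z, mul(SSZ, SZ))))))))
  step 20: S(S(S(S(S(add(add(S(add(Z, Z)), mul(Z, add(SSSZ, Z))), add(Z, mul(SSZ, SZ))))))))
  step 21: S(S(S(S(S(add(S(add(add(Z, Z), mul(Z, add(SSSZ, Z)))), add(Z, mul(SSZ, SZ))))))))
  step 22: S(S(S(S(S(S(add(add(add(Z, Z), mul(Z, add(SSSZ, Z))), add(Z, mul(SSZ, SZ)))))))))
  step 23: S(S(S(S(S(S(add(add(Z, mul(Z, add(SSSZ, Z))), add(Z, mul(SSZ, SZ)))))))))
  step 24: S(S(S(S(S(S(add(mul(Z, add(SSSZ, Z)), add(Z, mul(SSZ, SZ)))))))))
  step 25: S(S(S(S(S(S(add(Z, add(Z, mul(SSZ, SZ)))))))))
  step 26: S(S(S(S(S(S(add(Z, mul(SSZ, SZ))))))))
  step 27: S(S(S(S(S(S(mul(SSZ, SZ)))))))
  step 28: S(S(S(S(S(S(add(SZ, mul(SZ, SZ))))))))
  step 29: S(S(S(S(S(S(S(add(Z, mul(SZ, SZ)))))))))
  step 30: S(S(S(S(S(S(S(mul(SZ, SZ))))))))
  step 31: S(S(S(S(S(S(S(add(SZ, mul(Z, SZ)))))))))
  step 32: S(S(S(S(S(S(S(S(add(Z, mul(Z, SZ))))))))))
  step 33: S(S(S(S(S(S(S(S(mul(Z, SZ)))))))))
  step 34: S^8(Z)

Term B:
  start: add(add(Z, SSZ), mul(SSSZ, SZ))
  step 1: add(SSZ, mul(SSSZ, SZ))
  step 2: S(add(SZ, mul(SSSZ, SZ)))
  step 3: S(S(add(Z, mul(SSSZ, SZ))))
  step 4: S(S(mul(SSSZ, SZ)))
  step 5: S(S(add(SZ, mul(SSZ, SZ))))
  step 6: S(S(S(add(Z, mul(SSZ, SZ)))))
  step 7: S(S(S(mul(SSZ, SZ))))
  step 8: S(S(S(add(SZ, mul(SZ, SZ)))))
  step 9: S(S(S(S(add(Z, mul(SZ, SZ))))))
  step 10: S(S(S(S(mul(SZ, SZ)))))
  step 11: S(S(S(S(add(SZ, mul(Z, SZ))))))
  step 12: S(S(S(S(S(add(Z, mul(Z, SZ)))))))
  step 13: S(S(S(S(S(mul(Z, SZ))))))
  step 14: S^5(Z)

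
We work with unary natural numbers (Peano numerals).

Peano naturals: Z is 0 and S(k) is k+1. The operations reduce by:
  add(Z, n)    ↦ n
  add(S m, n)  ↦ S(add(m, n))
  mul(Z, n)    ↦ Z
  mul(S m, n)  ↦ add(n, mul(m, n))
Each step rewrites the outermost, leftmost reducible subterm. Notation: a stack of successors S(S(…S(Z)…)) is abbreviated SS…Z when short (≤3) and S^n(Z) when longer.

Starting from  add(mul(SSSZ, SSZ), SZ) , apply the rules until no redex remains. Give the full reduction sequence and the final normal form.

Answer: normal form = S^7(Z)  (in 20 steps)

Derivation:
  start: add(mul(SSSZ, SSZ), SZ)
  →1  add(add(SSZ, mul(SSZ, SSZ)), SZ)
  →2  add(S(add(SZ, mul(SSZ, SSZ))), SZ)
  →3  S(add(add(SZ, mul(SSZ, SSZ)), SZ))
  →4  S(add(S(add(Z, mul(SSZ, SSZ))), SZ))
  →5  S(S(add(add(Z, mul(SSZ, SSZ)), SZ)))
  →6  S(S(add(mul(SSZ, SSZ), SZ)))
  →7  S(S(add(add(SSZ, mul(SZ, SSZ)), SZ)))
  →8  S(S(add(S(add(SZ, mul(SZ, SSZ))), SZ)))
  →9  S(S(S(add(add(SZ, mul(SZ, SSZ)), SZ))))
  →10  S(S(S(add(S(add(Z, mul(SZ, SSZ))), SZ))))
  →11  S(S(S(S(add(add(Z, mul(SZ, SSZ)), SZ)))))
  →12  S(S(S(S(add(mul(SZ, SSZ), SZ)))))
  →13  S(S(S(S(add(add(SSZ, mul(Z, SSZ)), SZ)))))
  →14  S(S(S(S(add(S(add(SZ, mul(Z, SSZ))), SZ)))))
  →15  S(S(S(S(S(add(add(SZ, mul(Z, SSZ)), SZ))))))
  →16  S(S(S(S(S(add(S(add(Z, mul(Z, SSZ))), SZ))))))
  →17  S(S(S(S(S(S(add(add(Z, mul(Z, SSZ)), SZ)))))))
  →18  S(S(S(S(S(S(add(mul(Z, SSZ), SZ)))))))
  →19  S(S(S(S(S(S(add(Z, SZ)))))))
  →20  S^7(Z)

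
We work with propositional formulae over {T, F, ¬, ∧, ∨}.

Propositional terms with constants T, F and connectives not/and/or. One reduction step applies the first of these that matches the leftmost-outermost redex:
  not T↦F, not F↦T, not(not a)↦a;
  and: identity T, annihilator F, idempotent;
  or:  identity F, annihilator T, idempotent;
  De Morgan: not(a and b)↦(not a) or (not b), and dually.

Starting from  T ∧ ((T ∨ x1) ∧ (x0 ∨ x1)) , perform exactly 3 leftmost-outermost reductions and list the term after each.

  start: T ∧ ((T ∨ x1) ∧ (x0 ∨ x1))
  [1] (T ∨ x1) ∧ (x0 ∨ x1)
  [2] T ∧ (x0 ∨ x1)
  [3] x0 ∨ x1

Answer: after 3 steps: x0 ∨ x1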